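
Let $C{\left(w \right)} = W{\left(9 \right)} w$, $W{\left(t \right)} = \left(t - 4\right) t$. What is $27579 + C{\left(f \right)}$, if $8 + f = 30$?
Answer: $28569$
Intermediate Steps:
$f = 22$ ($f = -8 + 30 = 22$)
$W{\left(t \right)} = t \left(-4 + t\right)$ ($W{\left(t \right)} = \left(-4 + t\right) t = t \left(-4 + t\right)$)
$C{\left(w \right)} = 45 w$ ($C{\left(w \right)} = 9 \left(-4 + 9\right) w = 9 \cdot 5 w = 45 w$)
$27579 + C{\left(f \right)} = 27579 + 45 \cdot 22 = 27579 + 990 = 28569$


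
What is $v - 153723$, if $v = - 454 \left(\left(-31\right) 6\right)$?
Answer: $-69279$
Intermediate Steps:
$v = 84444$ ($v = \left(-454\right) \left(-186\right) = 84444$)
$v - 153723 = 84444 - 153723 = -69279$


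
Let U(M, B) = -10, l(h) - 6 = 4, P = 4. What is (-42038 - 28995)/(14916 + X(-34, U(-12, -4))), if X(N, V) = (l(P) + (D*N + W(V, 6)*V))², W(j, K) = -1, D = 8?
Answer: -71033/78420 ≈ -0.90580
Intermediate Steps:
l(h) = 10 (l(h) = 6 + 4 = 10)
X(N, V) = (10 - V + 8*N)² (X(N, V) = (10 + (8*N - V))² = (10 + (-V + 8*N))² = (10 - V + 8*N)²)
(-42038 - 28995)/(14916 + X(-34, U(-12, -4))) = (-42038 - 28995)/(14916 + (10 - 1*(-10) + 8*(-34))²) = -71033/(14916 + (10 + 10 - 272)²) = -71033/(14916 + (-252)²) = -71033/(14916 + 63504) = -71033/78420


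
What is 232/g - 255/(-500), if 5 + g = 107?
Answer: 14201/5100 ≈ 2.7845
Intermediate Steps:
g = 102 (g = -5 + 107 = 102)
232/g - 255/(-500) = 232/102 - 255/(-500) = 232*(1/102) - 255*(-1/500) = 116/51 + 51/100 = 14201/5100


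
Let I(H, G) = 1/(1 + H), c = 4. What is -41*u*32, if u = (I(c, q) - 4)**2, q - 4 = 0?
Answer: -473632/25 ≈ -18945.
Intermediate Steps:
q = 4 (q = 4 + 0 = 4)
u = 361/25 (u = (1/(1 + 4) - 4)**2 = (1/5 - 4)**2 = (-19/5)**2 = 361/25 ≈ 14.440)
-41*u*32 = -41*361/25*32 = -14801/25*32 = -473632/25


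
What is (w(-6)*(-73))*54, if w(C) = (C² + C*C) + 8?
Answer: -315360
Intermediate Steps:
w(C) = 8 + 2*C² (w(C) = (C² + C²) + 8 = 2*C² + 8 = 8 + 2*C²)
(w(-6)*(-73))*54 = ((8 + 2*(-6)²)*(-73))*54 = ((8 + 2*36)*(-73))*54 = ((8 + 72)*(-73))*54 = (80*(-73))*54 = -5840*54 = -315360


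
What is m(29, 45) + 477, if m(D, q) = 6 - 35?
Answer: 448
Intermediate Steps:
m(D, q) = -29
m(29, 45) + 477 = -29 + 477 = 448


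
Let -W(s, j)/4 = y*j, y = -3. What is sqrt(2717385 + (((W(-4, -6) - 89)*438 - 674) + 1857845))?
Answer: sqrt(4504038) ≈ 2122.3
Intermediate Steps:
W(s, j) = 12*j (W(s, j) = -(-12)*j = 12*j)
sqrt(2717385 + (((W(-4, -6) - 89)*438 - 674) + 1857845)) = sqrt(2717385 + (((12*(-6) - 89)*438 - 674) + 1857845)) = sqrt(2717385 + (((-72 - 89)*438 - 674) + 1857845)) = sqrt(2717385 + ((-161*438 - 674) + 1857845)) = sqrt(2717385 + ((-70518 - 674) + 1857845)) = sqrt(2717385 + (-71192 + 1857845)) = sqrt(2717385 + 1786653) = sqrt(4504038)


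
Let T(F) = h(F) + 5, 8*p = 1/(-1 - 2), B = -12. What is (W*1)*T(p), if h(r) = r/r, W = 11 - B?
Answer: 138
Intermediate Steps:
W = 23 (W = 11 - 1*(-12) = 11 + 12 = 23)
h(r) = 1
p = -1/24 (p = 1/(8*(-1 - 2)) = (⅛)/(-3) = (⅛)*(-⅓) = -1/24 ≈ -0.041667)
T(F) = 6 (T(F) = 1 + 5 = 6)
(W*1)*T(p) = (23*1)*6 = 23*6 = 138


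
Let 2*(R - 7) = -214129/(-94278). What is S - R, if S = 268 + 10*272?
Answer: 561871307/188556 ≈ 2979.9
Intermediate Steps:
S = 2988 (S = 268 + 2720 = 2988)
R = 1534021/188556 (R = 7 + (-214129/(-94278))/2 = 7 + (-214129*(-1/94278))/2 = 7 + (½)*(214129/94278) = 7 + 214129/188556 = 1534021/188556 ≈ 8.1356)
S - R = 2988 - 1*1534021/188556 = 2988 - 1534021/188556 = 561871307/188556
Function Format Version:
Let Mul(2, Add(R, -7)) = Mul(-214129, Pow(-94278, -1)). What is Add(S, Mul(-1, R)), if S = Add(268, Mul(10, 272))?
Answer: Rational(561871307, 188556) ≈ 2979.9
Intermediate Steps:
S = 2988 (S = Add(268, 2720) = 2988)
R = Rational(1534021, 188556) (R = Add(7, Mul(Rational(1, 2), Mul(-214129, Pow(-94278, -1)))) = Add(7, Mul(Rational(1, 2), Mul(-214129, Rational(-1, 94278)))) = Add(7, Mul(Rational(1, 2), Rational(214129, 94278))) = Add(7, Rational(214129, 188556)) = Rational(1534021, 188556) ≈ 8.1356)
Add(S, Mul(-1, R)) = Add(2988, Mul(-1, Rational(1534021, 188556))) = Add(2988, Rational(-1534021, 188556)) = Rational(561871307, 188556)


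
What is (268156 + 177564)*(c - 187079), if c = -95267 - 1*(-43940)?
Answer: -106262322320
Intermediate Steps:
c = -51327 (c = -95267 + 43940 = -51327)
(268156 + 177564)*(c - 187079) = (268156 + 177564)*(-51327 - 187079) = 445720*(-238406) = -106262322320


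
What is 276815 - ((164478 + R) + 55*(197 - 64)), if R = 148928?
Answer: -43906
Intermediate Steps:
276815 - ((164478 + R) + 55*(197 - 64)) = 276815 - ((164478 + 148928) + 55*(197 - 64)) = 276815 - (313406 + 55*133) = 276815 - (313406 + 7315) = 276815 - 1*320721 = 276815 - 320721 = -43906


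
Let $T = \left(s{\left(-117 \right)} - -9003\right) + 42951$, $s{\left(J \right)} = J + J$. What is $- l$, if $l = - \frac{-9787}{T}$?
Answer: $- \frac{9787}{51720} \approx -0.18923$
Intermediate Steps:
$s{\left(J \right)} = 2 J$
$T = 51720$ ($T = \left(2 \left(-117\right) - -9003\right) + 42951 = \left(-234 + 9003\right) + 42951 = 8769 + 42951 = 51720$)
$l = \frac{9787}{51720}$ ($l = - \frac{-9787}{51720} = \left(-1\right) \left(- \frac{9787}{51720}\right) = \frac{9787}{51720} \approx 0.18923$)
$- l = \left(-1\right) \frac{9787}{51720} = - \frac{9787}{51720}$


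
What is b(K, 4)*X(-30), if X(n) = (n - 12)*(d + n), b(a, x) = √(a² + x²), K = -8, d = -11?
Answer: 6888*√5 ≈ 15402.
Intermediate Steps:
X(n) = (-12 + n)*(-11 + n) (X(n) = (n - 12)*(-11 + n) = (-12 + n)*(-11 + n))
b(K, 4)*X(-30) = √((-8)² + 4²)*(132 + (-30)² - 23*(-30)) = √(64 + 16)*(132 + 900 + 690) = √80*1722 = (4*√5)*1722 = 6888*√5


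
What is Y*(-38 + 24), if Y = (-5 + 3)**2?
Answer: -56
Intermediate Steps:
Y = 4 (Y = (-2)**2 = 4)
Y*(-38 + 24) = 4*(-38 + 24) = 4*(-14) = -56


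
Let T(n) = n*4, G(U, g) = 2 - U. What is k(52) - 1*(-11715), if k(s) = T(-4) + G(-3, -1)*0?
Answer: 11699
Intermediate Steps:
T(n) = 4*n
k(s) = -16 (k(s) = 4*(-4) + (2 - 1*(-3))*0 = -16 + (2 + 3)*0 = -16 + 5*0 = -16 + 0 = -16)
k(52) - 1*(-11715) = -16 - 1*(-11715) = -16 + 11715 = 11699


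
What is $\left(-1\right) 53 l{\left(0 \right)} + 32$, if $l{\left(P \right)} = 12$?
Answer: $-604$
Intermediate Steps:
$\left(-1\right) 53 l{\left(0 \right)} + 32 = \left(-1\right) 53 \cdot 12 + 32 = \left(-53\right) 12 + 32 = -636 + 32 = -604$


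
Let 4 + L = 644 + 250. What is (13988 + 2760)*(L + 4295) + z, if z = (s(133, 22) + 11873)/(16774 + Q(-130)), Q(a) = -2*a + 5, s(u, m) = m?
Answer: 1479639168715/17039 ≈ 8.6838e+7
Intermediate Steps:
L = 890 (L = -4 + (644 + 250) = -4 + 894 = 890)
Q(a) = 5 - 2*a
z = 11895/17039 (z = (22 + 11873)/(16774 + (5 - 2*(-130))) = 11895/(16774 + (5 + 260)) = 11895/(16774 + 265) = 11895/17039 ≈ 0.69810)
(13988 + 2760)*(L + 4295) + z = (13988 + 2760)*(890 + 4295) + 11895/17039 = 16748*5185 + 11895/17039 = 86838380 + 11895/17039 = 1479639168715/17039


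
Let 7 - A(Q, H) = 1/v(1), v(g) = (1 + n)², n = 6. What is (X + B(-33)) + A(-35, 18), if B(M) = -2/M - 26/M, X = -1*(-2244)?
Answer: 3641206/1617 ≈ 2251.8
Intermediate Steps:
X = 2244
B(M) = -28/M
v(g) = 49 (v(g) = (1 + 6)² = 7² = 49)
A(Q, H) = 342/49 (A(Q, H) = 7 - 1/49 = 342/49)
(X + B(-33)) + A(-35, 18) = (2244 - 28/(-33)) + 342/49 = (2244 - 28*(-1/33)) + 342/49 = (2244 + 28/33) + 342/49 = 74080/33 + 342/49 = 3641206/1617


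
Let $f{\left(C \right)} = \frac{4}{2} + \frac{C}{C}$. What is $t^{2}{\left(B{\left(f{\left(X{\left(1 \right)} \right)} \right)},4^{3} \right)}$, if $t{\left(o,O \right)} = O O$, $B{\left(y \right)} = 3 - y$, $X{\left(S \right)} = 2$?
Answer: $16777216$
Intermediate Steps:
$f{\left(C \right)} = 3$ ($f{\left(C \right)} = 4 \cdot \frac{1}{2} + 1 = 2 + 1 = 3$)
$t{\left(o,O \right)} = O^{2}$
$t^{2}{\left(B{\left(f{\left(X{\left(1 \right)} \right)} \right)},4^{3} \right)} = \left(\left(4^{3}\right)^{2}\right)^{2} = \left(64^{2}\right)^{2} = 4096^{2} = 16777216$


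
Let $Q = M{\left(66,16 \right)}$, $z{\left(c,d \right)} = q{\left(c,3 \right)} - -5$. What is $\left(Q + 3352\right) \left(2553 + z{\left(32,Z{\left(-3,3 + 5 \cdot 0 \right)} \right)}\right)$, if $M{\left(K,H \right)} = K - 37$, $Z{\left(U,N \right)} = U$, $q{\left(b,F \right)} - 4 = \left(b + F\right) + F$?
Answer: $8790600$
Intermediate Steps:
$q{\left(b,F \right)} = 4 + b + 2 F$ ($q{\left(b,F \right)} = 4 + \left(\left(b + F\right) + F\right) = 4 + \left(\left(F + b\right) + F\right) = 4 + \left(b + 2 F\right) = 4 + b + 2 F$)
$M{\left(K,H \right)} = -37 + K$
$z{\left(c,d \right)} = 15 + c$ ($z{\left(c,d \right)} = \left(4 + c + 2 \cdot 3\right) - -5 = \left(4 + c + 6\right) + 5 = \left(10 + c\right) + 5 = 15 + c$)
$Q = 29$ ($Q = -37 + 66 = 29$)
$\left(Q + 3352\right) \left(2553 + z{\left(32,Z{\left(-3,3 + 5 \cdot 0 \right)} \right)}\right) = \left(29 + 3352\right) \left(2553 + \left(15 + 32\right)\right) = 3381 \left(2553 + 47\right) = 3381 \cdot 2600 = 8790600$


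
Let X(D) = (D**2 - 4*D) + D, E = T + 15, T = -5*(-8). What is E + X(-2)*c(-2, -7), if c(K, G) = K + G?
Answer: -35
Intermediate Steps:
T = 40
c(K, G) = G + K
E = 55 (E = 40 + 15 = 55)
X(D) = D**2 - 3*D
E + X(-2)*c(-2, -7) = 55 + (-2*(-3 - 2))*(-7 - 2) = 55 - 2*(-5)*(-9) = 55 + 10*(-9) = 55 - 90 = -35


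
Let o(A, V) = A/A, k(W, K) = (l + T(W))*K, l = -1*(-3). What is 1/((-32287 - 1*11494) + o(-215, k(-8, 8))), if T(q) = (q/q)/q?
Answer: -1/43780 ≈ -2.2841e-5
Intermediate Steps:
T(q) = 1/q
l = 3
k(W, K) = K*(3 + 1/W) (k(W, K) = (3 + 1/W)*K = K*(3 + 1/W))
o(A, V) = 1
1/((-32287 - 1*11494) + o(-215, k(-8, 8))) = 1/((-32287 - 1*11494) + 1) = 1/((-32287 - 11494) + 1) = 1/(-43781 + 1) = 1/(-43780) = -1/43780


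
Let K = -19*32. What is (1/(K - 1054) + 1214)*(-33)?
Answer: -22194337/554 ≈ -40062.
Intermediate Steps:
K = -608
(1/(K - 1054) + 1214)*(-33) = (1/(-608 - 1054) + 1214)*(-33) = (1/(-1662) + 1214)*(-33) = (-1/1662 + 1214)*(-33) = (2017667/1662)*(-33) = -22194337/554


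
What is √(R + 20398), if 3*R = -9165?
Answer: 3*√1927 ≈ 131.69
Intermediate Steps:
R = -3055 (R = (⅓)*(-9165) = -3055)
√(R + 20398) = √(-3055 + 20398) = √17343 = 3*√1927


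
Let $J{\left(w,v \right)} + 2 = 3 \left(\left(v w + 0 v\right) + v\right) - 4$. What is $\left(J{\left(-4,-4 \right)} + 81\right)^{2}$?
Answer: $12321$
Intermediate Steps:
$J{\left(w,v \right)} = -6 + 3 v + 3 v w$ ($J{\left(w,v \right)} = -2 + \left(3 \left(\left(v w + 0 v\right) + v\right) - 4\right) = -2 + \left(3 \left(\left(v w + 0\right) + v\right) - 4\right) = -2 + \left(3 \left(v w + v\right) - 4\right) = -2 + \left(3 \left(v + v w\right) - 4\right) = -2 - \left(4 - 3 v - 3 v w\right) = -2 + \left(-4 + 3 v + 3 v w\right) = -6 + 3 v + 3 v w$)
$\left(J{\left(-4,-4 \right)} + 81\right)^{2} = \left(\left(-6 + 3 \left(-4\right) + 3 \left(-4\right) \left(-4\right)\right) + 81\right)^{2} = \left(\left(-6 - 12 + 48\right) + 81\right)^{2} = \left(30 + 81\right)^{2} = 111^{2} = 12321$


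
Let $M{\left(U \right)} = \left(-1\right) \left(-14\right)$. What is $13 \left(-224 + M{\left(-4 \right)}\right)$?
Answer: $-2730$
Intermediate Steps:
$M{\left(U \right)} = 14$
$13 \left(-224 + M{\left(-4 \right)}\right) = 13 \left(-224 + 14\right) = 13 \left(-210\right) = -2730$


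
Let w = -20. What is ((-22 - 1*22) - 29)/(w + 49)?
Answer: -73/29 ≈ -2.5172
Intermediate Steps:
((-22 - 1*22) - 29)/(w + 49) = ((-22 - 1*22) - 29)/(-20 + 49) = ((-22 - 22) - 29)/29 = (-44 - 29)*(1/29) = -73*1/29 = -73/29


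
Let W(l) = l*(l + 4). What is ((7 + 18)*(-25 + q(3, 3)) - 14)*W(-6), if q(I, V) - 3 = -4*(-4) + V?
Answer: -1068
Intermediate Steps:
W(l) = l*(4 + l)
q(I, V) = 19 + V (q(I, V) = 3 + (-4*(-4) + V) = 3 + (16 + V) = 19 + V)
((7 + 18)*(-25 + q(3, 3)) - 14)*W(-6) = ((7 + 18)*(-25 + (19 + 3)) - 14)*(-6*(4 - 6)) = (25*(-25 + 22) - 14)*(-6*(-2)) = (25*(-3) - 14)*12 = (-75 - 14)*12 = -89*12 = -1068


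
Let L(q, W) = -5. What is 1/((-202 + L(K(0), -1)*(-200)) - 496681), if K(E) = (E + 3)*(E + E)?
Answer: -1/495883 ≈ -2.0166e-6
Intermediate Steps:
K(E) = 2*E*(3 + E) (K(E) = (3 + E)*(2*E) = 2*E*(3 + E))
1/((-202 + L(K(0), -1)*(-200)) - 496681) = 1/((-202 - 5*(-200)) - 496681) = 1/((-202 + 1000) - 496681) = 1/(798 - 496681) = 1/(-495883) = -1/495883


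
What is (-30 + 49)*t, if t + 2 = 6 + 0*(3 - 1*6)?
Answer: 76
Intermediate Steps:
t = 4 (t = -2 + (6 + 0*(3 - 1*6)) = -2 + (6 + 0*(3 - 6)) = -2 + (6 + 0*(-3)) = -2 + (6 + 0) = -2 + 6 = 4)
(-30 + 49)*t = (-30 + 49)*4 = 19*4 = 76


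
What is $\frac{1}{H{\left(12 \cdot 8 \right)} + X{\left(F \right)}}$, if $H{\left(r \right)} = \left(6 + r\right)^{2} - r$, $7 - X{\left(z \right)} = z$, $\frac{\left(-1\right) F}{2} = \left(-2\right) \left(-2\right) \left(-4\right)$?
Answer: $\frac{1}{10283} \approx 9.7248 \cdot 10^{-5}$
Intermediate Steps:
$F = 32$ ($F = - 2 \left(-2\right) \left(-2\right) \left(-4\right) = - 2 \cdot 4 \left(-4\right) = \left(-2\right) \left(-16\right) = 32$)
$X{\left(z \right)} = 7 - z$
$\frac{1}{H{\left(12 \cdot 8 \right)} + X{\left(F \right)}} = \frac{1}{\left(\left(6 + 12 \cdot 8\right)^{2} - 12 \cdot 8\right) + \left(7 - 32\right)} = \frac{1}{\left(\left(6 + 96\right)^{2} - 96\right) + \left(7 - 32\right)} = \frac{1}{\left(102^{2} - 96\right) - 25} = \frac{1}{\left(10404 - 96\right) - 25} = \frac{1}{10308 - 25} = \frac{1}{10283}$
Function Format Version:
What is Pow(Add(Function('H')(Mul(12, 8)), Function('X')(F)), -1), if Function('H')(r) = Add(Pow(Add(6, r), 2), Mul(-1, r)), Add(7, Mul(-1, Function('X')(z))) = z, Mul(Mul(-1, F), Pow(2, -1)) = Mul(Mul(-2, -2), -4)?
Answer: Rational(1, 10283) ≈ 9.7248e-5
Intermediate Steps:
F = 32 (F = Mul(-2, Mul(Mul(-2, -2), -4)) = Mul(-2, Mul(4, -4)) = Mul(-2, -16) = 32)
Function('X')(z) = Add(7, Mul(-1, z))
Pow(Add(Function('H')(Mul(12, 8)), Function('X')(F)), -1) = Pow(Add(Add(Pow(Add(6, Mul(12, 8)), 2), Mul(-1, Mul(12, 8))), Add(7, Mul(-1, 32))), -1) = Pow(Add(Add(Pow(Add(6, 96), 2), Mul(-1, 96)), Add(7, -32)), -1) = Pow(Add(Add(Pow(102, 2), -96), -25), -1) = Pow(Add(Add(10404, -96), -25), -1) = Pow(Add(10308, -25), -1) = Pow(10283, -1) = Rational(1, 10283)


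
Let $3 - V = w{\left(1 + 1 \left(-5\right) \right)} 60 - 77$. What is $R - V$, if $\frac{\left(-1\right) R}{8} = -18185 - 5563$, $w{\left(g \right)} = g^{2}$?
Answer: $190864$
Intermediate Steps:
$R = 189984$ ($R = - 8 \left(-18185 - 5563\right) = \left(-8\right) \left(-23748\right) = 189984$)
$V = -880$ ($V = 3 - \left(\left(1 + 1 \left(-5\right)\right)^{2} \cdot 60 - 77\right) = 3 - \left(\left(1 - 5\right)^{2} \cdot 60 - 77\right) = 3 - \left(\left(-4\right)^{2} \cdot 60 - 77\right) = 3 - \left(16 \cdot 60 - 77\right) = 3 - \left(960 - 77\right) = 3 - 883 = -880$)
$R - V = 189984 - -880 = 189984 + 880 = 190864$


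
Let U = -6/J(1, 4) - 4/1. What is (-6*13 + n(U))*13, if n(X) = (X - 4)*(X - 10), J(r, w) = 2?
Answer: 1417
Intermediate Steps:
U = -7 (U = -6/2 - 4/1 = -6*1/2 - 4*1 = -3 - 4 = -7)
n(X) = (-10 + X)*(-4 + X) (n(X) = (-4 + X)*(-10 + X) = (-10 + X)*(-4 + X))
(-6*13 + n(U))*13 = (-6*13 + (40 + (-7)**2 - 14*(-7)))*13 = (-78 + (40 + 49 + 98))*13 = (-78 + 187)*13 = 109*13 = 1417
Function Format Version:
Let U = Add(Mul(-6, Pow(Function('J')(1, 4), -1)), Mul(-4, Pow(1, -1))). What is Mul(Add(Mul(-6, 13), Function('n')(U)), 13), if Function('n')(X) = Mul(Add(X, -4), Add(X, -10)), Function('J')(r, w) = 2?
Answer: 1417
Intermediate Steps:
U = -7 (U = Add(Mul(-6, Pow(2, -1)), Mul(-4, Pow(1, -1))) = Add(Mul(-6, Rational(1, 2)), Mul(-4, 1)) = Add(-3, -4) = -7)
Function('n')(X) = Mul(Add(-10, X), Add(-4, X)) (Function('n')(X) = Mul(Add(-4, X), Add(-10, X)) = Mul(Add(-10, X), Add(-4, X)))
Mul(Add(Mul(-6, 13), Function('n')(U)), 13) = Mul(Add(Mul(-6, 13), Add(40, Pow(-7, 2), Mul(-14, -7))), 13) = Mul(Add(-78, Add(40, 49, 98)), 13) = Mul(Add(-78, 187), 13) = Mul(109, 13) = 1417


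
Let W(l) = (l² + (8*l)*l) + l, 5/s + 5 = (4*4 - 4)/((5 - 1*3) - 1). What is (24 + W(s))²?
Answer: 2062096/2401 ≈ 858.85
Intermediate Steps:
s = 5/7 (s = 5/(-5 + (4*4 - 4)/((5 - 1*3) - 1)) = 5/(-5 + (16 - 4)/((5 - 3) - 1)) = 5/(-5 + 12/(2 - 1)) = 5/(-5 + 12/1) = 5/(-5 + 12*1) = 5/(-5 + 12) = 5/7 ≈ 0.71429)
W(l) = l + 9*l² (W(l) = (l² + 8*l²) + l = 9*l² + l = l + 9*l²)
(24 + W(s))² = (24 + 5*(1 + 9*(5/7))/7)² = (24 + 5*(1 + 45/7)/7)² = (24 + (5/7)*(52/7))² = (24 + 260/49)² = (1436/49)² = 2062096/2401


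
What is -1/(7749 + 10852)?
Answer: -1/18601 ≈ -5.3761e-5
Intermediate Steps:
-1/(7749 + 10852) = -1/18601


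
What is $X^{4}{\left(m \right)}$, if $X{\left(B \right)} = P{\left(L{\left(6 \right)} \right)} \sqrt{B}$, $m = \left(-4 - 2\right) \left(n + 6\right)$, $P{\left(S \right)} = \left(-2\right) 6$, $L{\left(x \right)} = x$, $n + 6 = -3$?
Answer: $6718464$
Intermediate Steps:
$n = -9$ ($n = -6 - 3 = -9$)
$P{\left(S \right)} = -12$
$m = 18$ ($m = \left(-4 - 2\right) \left(-9 + 6\right) = \left(-6\right) \left(-3\right) = 18$)
$X{\left(B \right)} = - 12 \sqrt{B}$
$X^{4}{\left(m \right)} = \left(- 12 \sqrt{18}\right)^{4} = \left(- 12 \cdot 3 \sqrt{2}\right)^{4} = \left(- 36 \sqrt{2}\right)^{4} = 6718464$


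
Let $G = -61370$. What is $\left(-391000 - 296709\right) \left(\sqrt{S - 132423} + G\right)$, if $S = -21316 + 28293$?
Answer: $42204701330 - 687709 i \sqrt{125446} \approx 4.2205 \cdot 10^{10} - 2.4358 \cdot 10^{8} i$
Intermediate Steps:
$S = 6977$
$\left(-391000 - 296709\right) \left(\sqrt{S - 132423} + G\right) = \left(-391000 - 296709\right) \left(\sqrt{6977 - 132423} - 61370\right) = - 687709 \left(\sqrt{-125446} - 61370\right) = - 687709 \left(i \sqrt{125446} - 61370\right) = - 687709 \left(-61370 + i \sqrt{125446}\right) = 42204701330 - 687709 i \sqrt{125446}$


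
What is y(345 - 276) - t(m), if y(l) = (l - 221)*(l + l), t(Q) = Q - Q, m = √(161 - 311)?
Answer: -20976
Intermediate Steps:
m = 5*I*√6 (m = √(-150) = 5*I*√6 ≈ 12.247*I)
t(Q) = 0
y(l) = 2*l*(-221 + l) (y(l) = (-221 + l)*(2*l) = 2*l*(-221 + l))
y(345 - 276) - t(m) = 2*(345 - 276)*(-221 + (345 - 276)) - 1*0 = 2*69*(-221 + 69) + 0 = 2*69*(-152) + 0 = -20976 + 0 = -20976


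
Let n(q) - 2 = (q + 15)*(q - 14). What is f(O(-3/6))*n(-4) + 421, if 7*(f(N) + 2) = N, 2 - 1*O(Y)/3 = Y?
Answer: 603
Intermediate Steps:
O(Y) = 6 - 3*Y
f(N) = -2 + N/7
n(q) = 2 + (-14 + q)*(15 + q) (n(q) = 2 + (q + 15)*(q - 14) = 2 + (15 + q)*(-14 + q) = 2 + (-14 + q)*(15 + q))
f(O(-3/6))*n(-4) + 421 = (-2 + (6 - (-9)/6)/7)*(-208 - 4 + (-4)²) + 421 = (-2 + (6 - (-9)/6)/7)*(-208 - 4 + 16) + 421 = (-2 + (6 - 3*(-½))/7)*(-196) + 421 = (-2 + (6 + 3/2)/7)*(-196) + 421 = (-2 + (⅐)*(15/2))*(-196) + 421 = (-2 + 15/14)*(-196) + 421 = -13/14*(-196) + 421 = 182 + 421 = 603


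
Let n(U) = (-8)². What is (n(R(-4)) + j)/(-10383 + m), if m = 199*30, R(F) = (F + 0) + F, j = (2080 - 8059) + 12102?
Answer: -6187/4413 ≈ -1.4020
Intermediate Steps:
j = 6123 (j = -5979 + 12102 = 6123)
R(F) = 2*F (R(F) = F + F = 2*F)
m = 5970
n(U) = 64
(n(R(-4)) + j)/(-10383 + m) = (64 + 6123)/(-10383 + 5970) = 6187/(-4413) = 6187*(-1/4413) = -6187/4413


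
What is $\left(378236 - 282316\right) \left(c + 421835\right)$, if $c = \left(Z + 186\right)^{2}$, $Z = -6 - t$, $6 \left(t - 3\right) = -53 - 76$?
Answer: $44241877020$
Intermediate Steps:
$t = - \frac{37}{2}$ ($t = 3 + \frac{-53 - 76}{6} = 3 + \frac{1}{6} \left(-129\right) = 3 - \frac{43}{2} = - \frac{37}{2} \approx -18.5$)
$Z = \frac{25}{2}$ ($Z = -6 - - \frac{37}{2} = -6 + \frac{37}{2} = \frac{25}{2} \approx 12.5$)
$c = \frac{157609}{4}$ ($c = \left(\frac{25}{2} + 186\right)^{2} = \left(\frac{397}{2}\right)^{2} = \frac{157609}{4} \approx 39402.0$)
$\left(378236 - 282316\right) \left(c + 421835\right) = \left(378236 - 282316\right) \left(\frac{157609}{4} + 421835\right) = 95920 \cdot \frac{1844949}{4} = 44241877020$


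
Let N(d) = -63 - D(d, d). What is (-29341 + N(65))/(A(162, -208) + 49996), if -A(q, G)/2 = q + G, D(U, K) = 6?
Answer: -14705/25044 ≈ -0.58717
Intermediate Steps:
N(d) = -69 (N(d) = -63 - 1*6 = -63 - 6 = -69)
A(q, G) = -2*G - 2*q (A(q, G) = -2*(q + G) = -2*(G + q) = -2*G - 2*q)
(-29341 + N(65))/(A(162, -208) + 49996) = (-29341 - 69)/((-2*(-208) - 2*162) + 49996) = -29410/((416 - 324) + 49996) = -29410/(92 + 49996) = -29410/50088 = -29410*1/50088 = -14705/25044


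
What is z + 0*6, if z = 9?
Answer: 9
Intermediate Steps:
z + 0*6 = 9 + 0*6 = 9 + 0 = 9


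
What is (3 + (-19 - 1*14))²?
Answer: 900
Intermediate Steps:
(3 + (-19 - 1*14))² = (3 + (-19 - 14))² = (3 - 33)² = (-30)² = 900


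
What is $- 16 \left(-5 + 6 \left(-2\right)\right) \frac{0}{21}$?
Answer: $0$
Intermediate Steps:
$- 16 \left(-5 + 6 \left(-2\right)\right) \frac{0}{21} = - 16 \left(-5 - 12\right) 0 \cdot \frac{1}{21} = \left(-16\right) \left(-17\right) 0 = 272 \cdot 0 = 0$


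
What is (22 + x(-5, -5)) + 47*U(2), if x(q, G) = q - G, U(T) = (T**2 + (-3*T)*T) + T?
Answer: -260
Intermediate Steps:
U(T) = T - 2*T**2 (U(T) = (T**2 - 3*T**2) + T = -2*T**2 + T = T - 2*T**2)
(22 + x(-5, -5)) + 47*U(2) = (22 + (-5 - 1*(-5))) + 47*(2*(1 - 2*2)) = (22 + (-5 + 5)) + 47*(2*(1 - 4)) = (22 + 0) + 47*(2*(-3)) = 22 + 47*(-6) = 22 - 282 = -260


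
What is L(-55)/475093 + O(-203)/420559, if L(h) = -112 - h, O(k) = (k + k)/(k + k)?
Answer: -23496770/199804636987 ≈ -0.00011760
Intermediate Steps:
O(k) = 1 (O(k) = (2*k)/((2*k)) = (2*k)*(1/(2*k)) = 1)
L(-55)/475093 + O(-203)/420559 = (-112 - 1*(-55))/475093 + 1/420559 = (-112 + 55)*(1/475093) + 1*(1/420559) = -57*1/475093 + 1/420559 = -57/475093 + 1/420559 = -23496770/199804636987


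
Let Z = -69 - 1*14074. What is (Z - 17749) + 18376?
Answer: -13516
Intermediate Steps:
Z = -14143 (Z = -69 - 14074 = -14143)
(Z - 17749) + 18376 = (-14143 - 17749) + 18376 = -31892 + 18376 = -13516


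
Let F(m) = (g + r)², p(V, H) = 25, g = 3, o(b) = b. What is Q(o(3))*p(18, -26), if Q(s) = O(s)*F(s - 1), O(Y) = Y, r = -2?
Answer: 75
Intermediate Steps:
F(m) = 1 (F(m) = (3 - 2)² = 1² = 1)
Q(s) = s (Q(s) = s*1 = s)
Q(o(3))*p(18, -26) = 3*25 = 75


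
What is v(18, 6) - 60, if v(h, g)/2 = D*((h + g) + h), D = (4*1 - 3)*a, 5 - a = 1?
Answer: 276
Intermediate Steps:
a = 4 (a = 5 - 1*1 = 5 - 1 = 4)
D = 4 (D = (4*1 - 3)*4 = (4 - 3)*4 = 1*4 = 4)
v(h, g) = 8*g + 16*h (v(h, g) = 2*(4*((h + g) + h)) = 2*(4*((g + h) + h)) = 2*(4*(g + 2*h)) = 2*(4*g + 8*h) = 8*g + 16*h)
v(18, 6) - 60 = (8*6 + 16*18) - 60 = (48 + 288) - 60 = 336 - 60 = 276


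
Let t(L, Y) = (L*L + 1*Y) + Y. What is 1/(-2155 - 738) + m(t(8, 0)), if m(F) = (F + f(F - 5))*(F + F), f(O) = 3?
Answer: 24810367/2893 ≈ 8576.0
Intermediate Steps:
t(L, Y) = L² + 2*Y (t(L, Y) = (L² + Y) + Y = (Y + L²) + Y = L² + 2*Y)
m(F) = 2*F*(3 + F) (m(F) = (F + 3)*(F + F) = (3 + F)*(2*F) = 2*F*(3 + F))
1/(-2155 - 738) + m(t(8, 0)) = 1/(-2155 - 738) + 2*(8² + 2*0)*(3 + (8² + 2*0)) = 1/(-2893) + 2*(64 + 0)*(3 + (64 + 0)) = -1/2893 + 2*64*(3 + 64) = -1/2893 + 2*64*67 = -1/2893 + 8576 = 24810367/2893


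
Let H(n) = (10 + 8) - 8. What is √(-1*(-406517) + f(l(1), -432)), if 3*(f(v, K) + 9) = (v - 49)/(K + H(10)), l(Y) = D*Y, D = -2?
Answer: √72392577846/422 ≈ 637.58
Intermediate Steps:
H(n) = 10 (H(n) = 18 - 8 = 10)
l(Y) = -2*Y
f(v, K) = -9 + (-49 + v)/(3*(10 + K)) (f(v, K) = -9 + ((v - 49)/(K + 10))/3 = -9 + ((-49 + v)/(10 + K))/3 = -9 + (-49 + v)/(3*(10 + K)))
√(-1*(-406517) + f(l(1), -432)) = √(-1*(-406517) + (-319 - 2*1 - 27*(-432))/(3*(10 - 432))) = √(406517 + (⅓)*(-319 - 2 + 11664)/(-422)) = √(406517 + (⅓)*(-1/422)*11343) = √(406517 - 3781/422) = √(171546393/422) = √72392577846/422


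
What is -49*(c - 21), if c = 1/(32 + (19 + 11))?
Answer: 63749/62 ≈ 1028.2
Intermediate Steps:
c = 1/62 (c = 1/(32 + 30) = 1/62 ≈ 0.016129)
-49*(c - 21) = -49*(1/62 - 21) = -49*(-1301/62) = 63749/62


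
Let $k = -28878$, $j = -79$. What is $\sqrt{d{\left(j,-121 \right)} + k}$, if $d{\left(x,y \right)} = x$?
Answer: $i \sqrt{28957} \approx 170.17 i$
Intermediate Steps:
$\sqrt{d{\left(j,-121 \right)} + k} = \sqrt{-79 - 28878} = \sqrt{-28957} = i \sqrt{28957}$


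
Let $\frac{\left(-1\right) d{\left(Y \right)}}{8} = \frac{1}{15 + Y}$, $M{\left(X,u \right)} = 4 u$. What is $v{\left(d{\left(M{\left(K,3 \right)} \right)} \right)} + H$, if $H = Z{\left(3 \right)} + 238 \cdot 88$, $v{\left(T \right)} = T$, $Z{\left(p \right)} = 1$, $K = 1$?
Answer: $\frac{565507}{27} \approx 20945.0$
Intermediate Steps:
$d{\left(Y \right)} = - \frac{8}{15 + Y}$
$H = 20945$ ($H = 1 + 238 \cdot 88 = 1 + 20944 = 20945$)
$v{\left(d{\left(M{\left(K,3 \right)} \right)} \right)} + H = - \frac{8}{15 + 4 \cdot 3} + 20945 = - \frac{8}{15 + 12} + 20945 = - \frac{8}{27} + 20945 = \frac{565507}{27}$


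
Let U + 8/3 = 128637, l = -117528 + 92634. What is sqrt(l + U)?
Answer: sqrt(933663)/3 ≈ 322.09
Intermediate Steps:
l = -24894
U = 385903/3 (U = -8/3 + 128637 = 385903/3 ≈ 1.2863e+5)
sqrt(l + U) = sqrt(-24894 + 385903/3) = sqrt(311221/3) = sqrt(933663)/3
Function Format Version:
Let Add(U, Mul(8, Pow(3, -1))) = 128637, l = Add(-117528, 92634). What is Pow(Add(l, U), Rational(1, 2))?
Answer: Mul(Rational(1, 3), Pow(933663, Rational(1, 2))) ≈ 322.09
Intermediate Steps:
l = -24894
U = Rational(385903, 3) (U = Add(Rational(-8, 3), 128637) = Rational(385903, 3) ≈ 1.2863e+5)
Pow(Add(l, U), Rational(1, 2)) = Pow(Add(-24894, Rational(385903, 3)), Rational(1, 2)) = Pow(Rational(311221, 3), Rational(1, 2)) = Mul(Rational(1, 3), Pow(933663, Rational(1, 2)))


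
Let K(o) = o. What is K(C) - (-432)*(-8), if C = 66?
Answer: -3390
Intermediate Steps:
K(C) - (-432)*(-8) = 66 - (-432)*(-8) = 66 - 1*3456 = 66 - 3456 = -3390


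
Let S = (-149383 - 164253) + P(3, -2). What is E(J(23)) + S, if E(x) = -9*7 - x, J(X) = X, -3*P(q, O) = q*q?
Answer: -313725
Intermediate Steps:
P(q, O) = -q²/3 (P(q, O) = -q*q/3 = -q²/3)
E(x) = -63 - x
S = -313639 (S = (-149383 - 164253) - ⅓*3² = -313636 - ⅓*9 = -313636 - 3 = -313639)
E(J(23)) + S = (-63 - 1*23) - 313639 = (-63 - 23) - 313639 = -86 - 313639 = -313725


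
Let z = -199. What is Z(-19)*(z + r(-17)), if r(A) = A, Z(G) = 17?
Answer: -3672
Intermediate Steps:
Z(-19)*(z + r(-17)) = 17*(-199 - 17) = 17*(-216) = -3672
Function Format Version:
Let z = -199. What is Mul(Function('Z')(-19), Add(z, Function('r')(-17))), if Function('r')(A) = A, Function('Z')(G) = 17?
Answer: -3672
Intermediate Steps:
Mul(Function('Z')(-19), Add(z, Function('r')(-17))) = Mul(17, Add(-199, -17)) = Mul(17, -216) = -3672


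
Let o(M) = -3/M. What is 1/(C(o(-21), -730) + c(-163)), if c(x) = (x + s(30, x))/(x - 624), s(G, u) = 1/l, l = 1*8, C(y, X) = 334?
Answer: 6296/2104167 ≈ 0.0029922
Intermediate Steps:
l = 8
s(G, u) = ⅛ (s(G, u) = 1/8 = ⅛)
c(x) = (⅛ + x)/(-624 + x) (c(x) = (x + ⅛)/(x - 624) = (⅛ + x)/(-624 + x))
1/(C(o(-21), -730) + c(-163)) = 1/(334 + (⅛ - 163)/(-624 - 163)) = 1/(334 - 1303/8/(-787)) = 1/(334 - 1/787*(-1303/8)) = 1/(334 + 1303/6296) = 1/(2104167/6296) = 6296/2104167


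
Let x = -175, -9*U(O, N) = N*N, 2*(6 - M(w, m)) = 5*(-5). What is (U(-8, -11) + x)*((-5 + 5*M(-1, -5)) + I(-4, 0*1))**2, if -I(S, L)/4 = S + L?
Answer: -2018664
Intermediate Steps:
M(w, m) = 37/2 (M(w, m) = 6 - 5*(-5)/2 = 6 - 1/2*(-25) = 6 + 25/2 = 37/2)
U(O, N) = -N**2/9 (U(O, N) = -N*N/9 = -N**2/9)
I(S, L) = -4*L - 4*S (I(S, L) = -4*(S + L) = -4*(L + S) = -4*L - 4*S)
(U(-8, -11) + x)*((-5 + 5*M(-1, -5)) + I(-4, 0*1))**2 = (-1/9*(-11)**2 - 175)*((-5 + 5*(37/2)) + (-0 - 4*(-4)))**2 = (-1/9*121 - 175)*((-5 + 185/2) + (-4*0 + 16))**2 = (-121/9 - 175)*(175/2 + (0 + 16))**2 = -1696*(175/2 + 16)**2/9 = -1696*(207/2)**2/9 = -1696/9*42849/4 = -2018664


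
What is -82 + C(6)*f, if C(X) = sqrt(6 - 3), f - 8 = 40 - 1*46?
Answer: -82 + 2*sqrt(3) ≈ -78.536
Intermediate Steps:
f = 2 (f = 8 + (40 - 1*46) = 8 + (40 - 46) = 8 - 6 = 2)
C(X) = sqrt(3)
-82 + C(6)*f = -82 + sqrt(3)*2 = -82 + 2*sqrt(3)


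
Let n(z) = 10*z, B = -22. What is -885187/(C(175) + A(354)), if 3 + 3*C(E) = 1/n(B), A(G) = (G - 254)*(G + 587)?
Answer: -584223420/62105339 ≈ -9.4070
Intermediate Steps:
A(G) = (-254 + G)*(587 + G)
C(E) = -661/660 (C(E) = -1 + 1/(3*((10*(-22)))) = -1 + (⅓)/(-220) = -1 + (⅓)*(-1/220) = -1 - 1/660 = -661/660)
-885187/(C(175) + A(354)) = -885187/(-661/660 + (-149098 + 354² + 333*354)) = -885187/(-661/660 + (-149098 + 125316 + 117882)) = -885187/(-661/660 + 94100) = -885187/62105339/660 = -885187*660/62105339 = -584223420/62105339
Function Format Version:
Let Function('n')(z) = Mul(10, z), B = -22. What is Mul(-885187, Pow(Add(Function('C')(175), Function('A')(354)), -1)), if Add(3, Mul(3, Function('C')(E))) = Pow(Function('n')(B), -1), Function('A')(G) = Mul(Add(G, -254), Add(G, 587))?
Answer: Rational(-584223420, 62105339) ≈ -9.4070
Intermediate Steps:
Function('A')(G) = Mul(Add(-254, G), Add(587, G))
Function('C')(E) = Rational(-661, 660) (Function('C')(E) = Add(-1, Mul(Rational(1, 3), Pow(Mul(10, -22), -1))) = Add(-1, Mul(Rational(1, 3), Pow(-220, -1))) = Add(-1, Mul(Rational(1, 3), Rational(-1, 220))) = Add(-1, Rational(-1, 660)) = Rational(-661, 660))
Mul(-885187, Pow(Add(Function('C')(175), Function('A')(354)), -1)) = Mul(-885187, Pow(Add(Rational(-661, 660), Add(-149098, Pow(354, 2), Mul(333, 354))), -1)) = Mul(-885187, Pow(Add(Rational(-661, 660), Add(-149098, 125316, 117882)), -1)) = Mul(-885187, Pow(Add(Rational(-661, 660), 94100), -1)) = Mul(-885187, Pow(Rational(62105339, 660), -1)) = Mul(-885187, Rational(660, 62105339)) = Rational(-584223420, 62105339)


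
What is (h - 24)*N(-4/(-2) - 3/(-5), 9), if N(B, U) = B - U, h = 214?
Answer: -1216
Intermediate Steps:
(h - 24)*N(-4/(-2) - 3/(-5), 9) = (214 - 24)*((-4/(-2) - 3/(-5)) - 1*9) = 190*((-4*(-½) - 3*(-⅕)) - 9) = 190*((2 + ⅗) - 9) = 190*(13/5 - 9) = 190*(-32/5) = -1216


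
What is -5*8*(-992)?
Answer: 39680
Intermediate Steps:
-5*8*(-992) = -40*(-992) = 39680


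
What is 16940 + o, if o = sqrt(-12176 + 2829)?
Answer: 16940 + I*sqrt(9347) ≈ 16940.0 + 96.68*I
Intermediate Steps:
o = I*sqrt(9347) (o = sqrt(-9347) = I*sqrt(9347) ≈ 96.68*I)
16940 + o = 16940 + I*sqrt(9347)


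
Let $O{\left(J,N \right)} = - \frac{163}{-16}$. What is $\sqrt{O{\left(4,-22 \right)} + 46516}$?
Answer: $\frac{\sqrt{744419}}{4} \approx 215.7$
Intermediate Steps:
$O{\left(J,N \right)} = \frac{163}{16}$ ($O{\left(J,N \right)} = \left(-163\right) \left(- \frac{1}{16}\right) = \frac{163}{16}$)
$\sqrt{O{\left(4,-22 \right)} + 46516} = \sqrt{\frac{163}{16} + 46516} = \sqrt{\frac{744419}{16}} = \frac{\sqrt{744419}}{4}$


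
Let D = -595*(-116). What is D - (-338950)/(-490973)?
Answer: 33886617510/490973 ≈ 69019.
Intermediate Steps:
D = 69020
D - (-338950)/(-490973) = 69020 - (-338950)/(-490973) = 69020 - (-338950)*(-1)/490973 = 69020 - 1*338950/490973 = 69020 - 338950/490973 = 33886617510/490973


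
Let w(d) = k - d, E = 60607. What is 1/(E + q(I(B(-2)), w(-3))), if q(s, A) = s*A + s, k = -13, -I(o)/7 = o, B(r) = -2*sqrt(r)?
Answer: 60607/3673240201 + 126*I*sqrt(2)/3673240201 ≈ 1.65e-5 + 4.8511e-8*I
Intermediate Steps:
I(o) = -7*o
w(d) = -13 - d
q(s, A) = s + A*s (q(s, A) = A*s + s = s + A*s)
1/(E + q(I(B(-2)), w(-3))) = 1/(60607 + (-(-14)*sqrt(-2))*(1 + (-13 - 1*(-3)))) = 1/(60607 + (-(-14)*I*sqrt(2))*(1 + (-13 + 3))) = 1/(60607 + (-(-14)*I*sqrt(2))*(1 - 10)) = 1/(60607 + (14*I*sqrt(2))*(-9)) = 1/(60607 - 126*I*sqrt(2))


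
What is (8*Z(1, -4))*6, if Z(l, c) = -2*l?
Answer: -96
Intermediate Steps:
(8*Z(1, -4))*6 = (8*(-2*1))*6 = (8*(-2))*6 = -16*6 = -96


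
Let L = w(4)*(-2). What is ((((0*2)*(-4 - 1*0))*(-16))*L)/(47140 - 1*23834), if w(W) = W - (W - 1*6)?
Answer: 0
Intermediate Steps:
w(W) = 6 (w(W) = W - (W - 6) = W - (-6 + W) = W + (6 - W) = 6)
L = -12 (L = 6*(-2) = -12)
((((0*2)*(-4 - 1*0))*(-16))*L)/(47140 - 1*23834) = ((((0*2)*(-4 - 1*0))*(-16))*(-12))/(47140 - 1*23834) = (((0*(-4 + 0))*(-16))*(-12))/(47140 - 23834) = (((0*(-4))*(-16))*(-12))/23306 = ((0*(-16))*(-12))*(1/23306) = (0*(-12))*(1/23306) = 0*(1/23306) = 0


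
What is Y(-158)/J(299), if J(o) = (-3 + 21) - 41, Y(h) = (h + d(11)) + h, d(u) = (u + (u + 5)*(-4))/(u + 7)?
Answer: 5741/414 ≈ 13.867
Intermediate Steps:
d(u) = (-20 - 3*u)/(7 + u) (d(u) = (u + (5 + u)*(-4))/(7 + u) = (u + (-20 - 4*u))/(7 + u) = (-20 - 3*u)/(7 + u))
Y(h) = -53/18 + 2*h (Y(h) = (h + (-20 - 3*11)/(7 + 11)) + h = (h + (-20 - 33)/18) + h = (h + (1/18)*(-53)) + h = (h - 53/18) + h = (-53/18 + h) + h = -53/18 + 2*h)
J(o) = -23 (J(o) = 18 - 41 = -23)
Y(-158)/J(299) = (-53/18 + 2*(-158))/(-23) = (-53/18 - 316)*(-1/23) = -5741/18*(-1/23) = 5741/414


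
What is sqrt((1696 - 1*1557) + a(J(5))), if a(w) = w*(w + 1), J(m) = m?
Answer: 13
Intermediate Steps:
a(w) = w*(1 + w)
sqrt((1696 - 1*1557) + a(J(5))) = sqrt((1696 - 1*1557) + 5*(1 + 5)) = sqrt((1696 - 1557) + 5*6) = sqrt(139 + 30) = sqrt(169) = 13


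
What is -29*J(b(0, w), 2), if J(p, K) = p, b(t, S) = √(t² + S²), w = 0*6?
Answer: 0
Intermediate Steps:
w = 0
b(t, S) = √(S² + t²)
-29*J(b(0, w), 2) = -29*√(0² + 0²) = -29*√(0 + 0) = -29*√0 = -29*0 = 0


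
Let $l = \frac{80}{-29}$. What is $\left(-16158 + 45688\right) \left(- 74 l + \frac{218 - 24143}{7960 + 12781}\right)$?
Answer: $\frac{3605403189350}{601489} \approx 5.9941 \cdot 10^{6}$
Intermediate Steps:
$l = - \frac{80}{29}$ ($l = 80 \left(- \frac{1}{29}\right) = - \frac{80}{29} \approx -2.7586$)
$\left(-16158 + 45688\right) \left(- 74 l + \frac{218 - 24143}{7960 + 12781}\right) = \left(-16158 + 45688\right) \left(\left(-74\right) \left(- \frac{80}{29}\right) + \frac{218 - 24143}{7960 + 12781}\right) = 29530 \left(\frac{5920}{29} - \frac{23925}{20741}\right) = 29530 \cdot \frac{122092895}{601489} = \frac{3605403189350}{601489}$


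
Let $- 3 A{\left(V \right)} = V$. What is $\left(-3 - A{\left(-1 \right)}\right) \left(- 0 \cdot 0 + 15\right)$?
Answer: $-50$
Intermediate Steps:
$A{\left(V \right)} = - \frac{V}{3}$
$\left(-3 - A{\left(-1 \right)}\right) \left(- 0 \cdot 0 + 15\right) = \left(-3 - \left(- \frac{1}{3}\right) \left(-1\right)\right) \left(- 0 \cdot 0 + 15\right) = \left(-3 - \frac{1}{3}\right) \left(\left(-1\right) 0 + 15\right) = \left(-3 - \frac{1}{3}\right) \left(0 + 15\right) = \left(- \frac{10}{3}\right) 15 = -50$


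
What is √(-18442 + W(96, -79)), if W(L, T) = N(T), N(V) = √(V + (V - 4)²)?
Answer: √(-18442 + √6810) ≈ 135.5*I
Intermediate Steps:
N(V) = √(V + (-4 + V)²)
W(L, T) = √(T + (-4 + T)²)
√(-18442 + W(96, -79)) = √(-18442 + √(-79 + (-4 - 79)²)) = √(-18442 + √(-79 + (-83)²)) = √(-18442 + √(-79 + 6889)) = √(-18442 + √6810)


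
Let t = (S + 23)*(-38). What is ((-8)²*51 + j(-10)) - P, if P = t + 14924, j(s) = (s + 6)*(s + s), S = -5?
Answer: -10896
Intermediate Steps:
j(s) = 2*s*(6 + s) (j(s) = (6 + s)*(2*s) = 2*s*(6 + s))
t = -684 (t = (-5 + 23)*(-38) = 18*(-38) = -684)
P = 14240 (P = -684 + 14924 = 14240)
((-8)²*51 + j(-10)) - P = ((-8)²*51 + 2*(-10)*(6 - 10)) - 1*14240 = (64*51 + 2*(-10)*(-4)) - 14240 = (3264 + 80) - 14240 = 3344 - 14240 = -10896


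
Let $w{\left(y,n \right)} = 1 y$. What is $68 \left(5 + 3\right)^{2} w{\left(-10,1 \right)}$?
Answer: $-43520$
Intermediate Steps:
$w{\left(y,n \right)} = y$
$68 \left(5 + 3\right)^{2} w{\left(-10,1 \right)} = 68 \left(5 + 3\right)^{2} \left(-10\right) = 68 \cdot 8^{2} \left(-10\right) = 68 \cdot 64 \left(-10\right) = 4352 \left(-10\right) = -43520$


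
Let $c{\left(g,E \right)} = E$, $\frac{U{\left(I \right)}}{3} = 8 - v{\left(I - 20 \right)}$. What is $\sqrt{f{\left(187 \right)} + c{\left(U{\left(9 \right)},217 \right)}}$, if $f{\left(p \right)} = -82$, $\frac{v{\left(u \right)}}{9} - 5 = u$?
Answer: $3 \sqrt{15} \approx 11.619$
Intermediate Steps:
$v{\left(u \right)} = 45 + 9 u$
$U{\left(I \right)} = 429 - 27 I$ ($U{\left(I \right)} = 3 \left(8 - \left(45 + 9 \left(I - 20\right)\right)\right) = 3 \left(8 - \left(45 + 9 \left(-20 + I\right)\right)\right) = 3 \left(8 - \left(45 + \left(-180 + 9 I\right)\right)\right) = 3 \left(8 - \left(-135 + 9 I\right)\right) = 3 \left(143 - 9 I\right) = 429 - 27 I$)
$\sqrt{f{\left(187 \right)} + c{\left(U{\left(9 \right)},217 \right)}} = \sqrt{-82 + 217} = \sqrt{135} = 3 \sqrt{15}$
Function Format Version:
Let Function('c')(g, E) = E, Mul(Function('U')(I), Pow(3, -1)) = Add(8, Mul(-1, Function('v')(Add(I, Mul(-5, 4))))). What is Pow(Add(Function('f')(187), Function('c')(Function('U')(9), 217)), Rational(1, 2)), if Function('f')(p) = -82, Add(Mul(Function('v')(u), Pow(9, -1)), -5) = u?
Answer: Mul(3, Pow(15, Rational(1, 2))) ≈ 11.619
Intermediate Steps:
Function('v')(u) = Add(45, Mul(9, u))
Function('U')(I) = Add(429, Mul(-27, I)) (Function('U')(I) = Mul(3, Add(8, Mul(-1, Add(45, Mul(9, Add(I, Mul(-5, 4))))))) = Mul(3, Add(8, Mul(-1, Add(45, Mul(9, Add(I, -20)))))) = Mul(3, Add(8, Mul(-1, Add(45, Mul(9, Add(-20, I)))))) = Mul(3, Add(8, Mul(-1, Add(45, Add(-180, Mul(9, I)))))) = Mul(3, Add(8, Mul(-1, Add(-135, Mul(9, I))))) = Mul(3, Add(8, Add(135, Mul(-9, I)))) = Mul(3, Add(143, Mul(-9, I))) = Add(429, Mul(-27, I)))
Pow(Add(Function('f')(187), Function('c')(Function('U')(9), 217)), Rational(1, 2)) = Pow(Add(-82, 217), Rational(1, 2)) = Pow(135, Rational(1, 2)) = Mul(3, Pow(15, Rational(1, 2)))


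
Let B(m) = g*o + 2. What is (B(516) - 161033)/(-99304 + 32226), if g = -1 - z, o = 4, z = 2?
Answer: 161043/67078 ≈ 2.4008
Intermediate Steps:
g = -3 (g = -1 - 1*2 = -1 - 2 = -3)
B(m) = -10 (B(m) = -3*4 + 2 = -12 + 2 = -10)
(B(516) - 161033)/(-99304 + 32226) = (-10 - 161033)/(-99304 + 32226) = -161043/(-67078) = -161043*(-1/67078) = 161043/67078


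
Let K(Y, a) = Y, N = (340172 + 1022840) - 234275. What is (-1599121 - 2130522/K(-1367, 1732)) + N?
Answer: -640884406/1367 ≈ -4.6883e+5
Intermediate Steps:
N = 1128737 (N = 1363012 - 234275 = 1128737)
(-1599121 - 2130522/K(-1367, 1732)) + N = (-1599121 - 2130522/(-1367)) + 1128737 = (-1599121 - 2130522*(-1/1367)) + 1128737 = (-1599121 + 2130522/1367) + 1128737 = -2183867885/1367 + 1128737 = -640884406/1367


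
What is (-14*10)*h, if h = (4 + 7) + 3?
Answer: -1960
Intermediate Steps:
h = 14 (h = 11 + 3 = 14)
(-14*10)*h = -14*10*14 = -140*14 = -1960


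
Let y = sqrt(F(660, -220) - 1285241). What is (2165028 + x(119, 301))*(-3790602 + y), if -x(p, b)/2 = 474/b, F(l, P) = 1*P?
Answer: -2470231006032960/301 + 1955017440*I*sqrt(142829)/301 ≈ -8.2068e+12 + 2.4547e+9*I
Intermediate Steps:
F(l, P) = P
x(p, b) = -948/b
y = 3*I*sqrt(142829) (y = sqrt(-220 - 1285241) = sqrt(-1285461) = 3*I*sqrt(142829) ≈ 1133.8*I)
(2165028 + x(119, 301))*(-3790602 + y) = (2165028 - 948/301)*(-3790602 + 3*I*sqrt(142829)) = 651672480*(-3790602 + 3*I*sqrt(142829))/301 = -2470231006032960/301 + 1955017440*I*sqrt(142829)/301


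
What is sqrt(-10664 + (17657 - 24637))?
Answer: 2*I*sqrt(4411) ≈ 132.83*I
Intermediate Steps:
sqrt(-10664 + (17657 - 24637)) = sqrt(-10664 - 6980) = sqrt(-17644) = 2*I*sqrt(4411)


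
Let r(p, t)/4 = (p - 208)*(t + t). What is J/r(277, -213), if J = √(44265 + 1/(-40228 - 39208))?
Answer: -√69828901710001/4669883568 ≈ -0.0017894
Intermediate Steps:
r(p, t) = 8*t*(-208 + p) (r(p, t) = 4*((p - 208)*(t + t)) = 4*((-208 + p)*(2*t)) = 4*(2*t*(-208 + p)) = 8*t*(-208 + p))
J = √69828901710001/39718 (J = √(44265 + 1/(-79436)) = √(44265 - 1/79436) = √(3516234539/79436) = √69828901710001/39718 ≈ 210.39)
J/r(277, -213) = (√69828901710001/39718)/((8*(-213)*(-208 + 277))) = (√69828901710001/39718)/((8*(-213)*69)) = (√69828901710001/39718)/(-117576) = (√69828901710001/39718)*(-1/117576) = -√69828901710001/4669883568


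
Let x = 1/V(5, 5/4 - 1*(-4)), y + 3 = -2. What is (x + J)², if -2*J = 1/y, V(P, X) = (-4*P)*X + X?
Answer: 128881/15920100 ≈ 0.0080955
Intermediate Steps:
y = -5 (y = -3 - 2 = -5)
V(P, X) = X - 4*P*X (V(P, X) = -4*P*X + X = X - 4*P*X)
x = -4/399 (x = 1/((5/4 - 1*(-4))*(1 - 4*5)) = 1/((5*(¼) + 4)*(1 - 20)) = 1/((5/4 + 4)*(-19)) = 1/((21/4)*(-19)) = 1/(-399/4) = -4/399 ≈ -0.010025)
J = ⅒ (J = -½/(-5) = -½*(-⅕) = ⅒ ≈ 0.10000)
(x + J)² = (-4/399 + ⅒)² = (359/3990)² = 128881/15920100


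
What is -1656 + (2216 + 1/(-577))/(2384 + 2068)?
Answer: -4252660793/2568804 ≈ -1655.5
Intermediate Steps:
-1656 + (2216 + 1/(-577))/(2384 + 2068) = -1656 + (2216 - 1/577)/4452 = -1656 + (1278631/577)*(1/4452) = -1656 + 1278631/2568804 = -4252660793/2568804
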